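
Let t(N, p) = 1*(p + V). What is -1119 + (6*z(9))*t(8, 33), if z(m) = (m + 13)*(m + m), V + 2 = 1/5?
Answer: 365061/5 ≈ 73012.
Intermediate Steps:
V = -9/5 (V = -2 + 1/5 = -2 + 1*(⅕) = -2 + ⅕ = -9/5 ≈ -1.8000)
z(m) = 2*m*(13 + m) (z(m) = (13 + m)*(2*m) = 2*m*(13 + m))
t(N, p) = -9/5 + p (t(N, p) = 1*(p - 9/5) = 1*(-9/5 + p) = -9/5 + p)
-1119 + (6*z(9))*t(8, 33) = -1119 + (6*(2*9*(13 + 9)))*(-9/5 + 33) = -1119 + (6*(2*9*22))*(156/5) = -1119 + (6*396)*(156/5) = -1119 + 2376*(156/5) = -1119 + 370656/5 = 365061/5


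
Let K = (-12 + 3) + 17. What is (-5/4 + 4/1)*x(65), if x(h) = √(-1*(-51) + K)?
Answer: 11*√59/4 ≈ 21.123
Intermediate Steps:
K = 8 (K = -9 + 17 = 8)
x(h) = √59 (x(h) = √(-1*(-51) + 8) = √(51 + 8) = √59)
(-5/4 + 4/1)*x(65) = (-5/4 + 4/1)*√59 = (-5*¼ + 4*1)*√59 = (-5/4 + 4)*√59 = 11*√59/4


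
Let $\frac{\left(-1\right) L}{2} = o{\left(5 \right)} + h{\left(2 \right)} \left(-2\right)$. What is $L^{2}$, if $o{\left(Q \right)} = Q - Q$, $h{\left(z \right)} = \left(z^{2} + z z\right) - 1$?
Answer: $784$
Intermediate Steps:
$h{\left(z \right)} = -1 + 2 z^{2}$ ($h{\left(z \right)} = \left(z^{2} + z^{2}\right) - 1 = 2 z^{2} - 1 = -1 + 2 z^{2}$)
$o{\left(Q \right)} = 0$
$L = 28$ ($L = - 2 \left(0 + \left(-1 + 2 \cdot 2^{2}\right) \left(-2\right)\right) = - 2 \left(0 + \left(-1 + 2 \cdot 4\right) \left(-2\right)\right) = - 2 \left(0 + \left(-1 + 8\right) \left(-2\right)\right) = - 2 \left(0 + 7 \left(-2\right)\right) = - 2 \left(0 - 14\right) = \left(-2\right) \left(-14\right) = 28$)
$L^{2} = 28^{2} = 784$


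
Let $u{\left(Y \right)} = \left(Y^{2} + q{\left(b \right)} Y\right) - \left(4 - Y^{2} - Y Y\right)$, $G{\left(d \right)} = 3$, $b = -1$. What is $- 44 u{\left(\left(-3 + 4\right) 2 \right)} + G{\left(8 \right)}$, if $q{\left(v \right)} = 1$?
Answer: $-437$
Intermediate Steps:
$u{\left(Y \right)} = -4 + Y + 3 Y^{2}$ ($u{\left(Y \right)} = \left(Y^{2} + 1 Y\right) - \left(4 - Y^{2} - Y Y\right) = \left(Y^{2} + Y\right) + \left(\left(Y^{2} + Y^{2}\right) - 4\right) = \left(Y + Y^{2}\right) + \left(2 Y^{2} - 4\right) = \left(Y + Y^{2}\right) + \left(-4 + 2 Y^{2}\right) = -4 + Y + 3 Y^{2}$)
$- 44 u{\left(\left(-3 + 4\right) 2 \right)} + G{\left(8 \right)} = - 44 \left(-4 + \left(-3 + 4\right) 2 + 3 \left(\left(-3 + 4\right) 2\right)^{2}\right) + 3 = - 44 \left(-4 + 1 \cdot 2 + 3 \left(1 \cdot 2\right)^{2}\right) + 3 = - 44 \left(-4 + 2 + 3 \cdot 2^{2}\right) + 3 = - 44 \left(-4 + 2 + 3 \cdot 4\right) + 3 = - 44 \left(-4 + 2 + 12\right) + 3 = \left(-44\right) 10 + 3 = -440 + 3 = -437$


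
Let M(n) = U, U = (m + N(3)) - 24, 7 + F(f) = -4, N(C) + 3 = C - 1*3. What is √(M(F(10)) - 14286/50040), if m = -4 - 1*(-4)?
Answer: I*√474464685/4170 ≈ 5.2235*I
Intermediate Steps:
N(C) = -6 + C (N(C) = -3 + (C - 1*3) = -3 + (C - 3) = -3 + (-3 + C) = -6 + C)
m = 0 (m = -4 + 4 = 0)
F(f) = -11 (F(f) = -7 - 4 = -11)
U = -27 (U = (0 + (-6 + 3)) - 24 = (0 - 3) - 24 = -3 - 24 = -27)
M(n) = -27
√(M(F(10)) - 14286/50040) = √(-27 - 14286/50040) = √(-27 - 14286*1/50040) = √(-27 - 2381/8340) = √(-227561/8340) = I*√474464685/4170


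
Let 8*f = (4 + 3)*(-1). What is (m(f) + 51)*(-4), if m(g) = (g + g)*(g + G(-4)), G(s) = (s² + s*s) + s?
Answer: -113/8 ≈ -14.125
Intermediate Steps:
f = -7/8 (f = ((4 + 3)*(-1))/8 = (7*(-1))/8 = (⅛)*(-7) = -7/8 ≈ -0.87500)
G(s) = s + 2*s² (G(s) = (s² + s²) + s = 2*s² + s = s + 2*s²)
m(g) = 2*g*(28 + g) (m(g) = (g + g)*(g - 4*(1 + 2*(-4))) = (2*g)*(g - 4*(1 - 8)) = (2*g)*(g - 4*(-7)) = (2*g)*(g + 28) = (2*g)*(28 + g) = 2*g*(28 + g))
(m(f) + 51)*(-4) = (2*(-7/8)*(28 - 7/8) + 51)*(-4) = (2*(-7/8)*(217/8) + 51)*(-4) = (-1519/32 + 51)*(-4) = (113/32)*(-4) = -113/8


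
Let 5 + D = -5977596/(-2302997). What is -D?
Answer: 5537389/2302997 ≈ 2.4044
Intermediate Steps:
D = -5537389/2302997 (D = -5 - 5977596/(-2302997) = -5 - 5977596*(-1/2302997) = -5 + 5977596/2302997 = -5537389/2302997 ≈ -2.4044)
-D = -1*(-5537389/2302997) = 5537389/2302997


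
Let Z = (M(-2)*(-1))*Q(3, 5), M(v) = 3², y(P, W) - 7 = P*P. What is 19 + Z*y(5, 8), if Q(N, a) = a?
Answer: -1421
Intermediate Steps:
y(P, W) = 7 + P² (y(P, W) = 7 + P*P = 7 + P²)
M(v) = 9
Z = -45 (Z = (9*(-1))*5 = -9*5 = -45)
19 + Z*y(5, 8) = 19 - 45*(7 + 5²) = 19 - 45*(7 + 25) = 19 - 45*32 = 19 - 1440 = -1421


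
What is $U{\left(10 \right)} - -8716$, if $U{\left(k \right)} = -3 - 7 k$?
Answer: $8643$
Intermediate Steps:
$U{\left(10 \right)} - -8716 = \left(-3 - 70\right) - -8716 = \left(-3 - 70\right) + 8716 = -73 + 8716 = 8643$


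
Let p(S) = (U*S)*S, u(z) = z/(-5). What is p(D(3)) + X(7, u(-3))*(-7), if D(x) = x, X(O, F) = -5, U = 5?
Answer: 80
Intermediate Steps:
u(z) = -z/5 (u(z) = z*(-⅕) = -z/5)
p(S) = 5*S² (p(S) = (5*S)*S = 5*S²)
p(D(3)) + X(7, u(-3))*(-7) = 5*3² - 5*(-7) = 5*9 + 35 = 45 + 35 = 80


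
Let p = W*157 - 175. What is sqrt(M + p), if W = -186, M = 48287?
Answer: sqrt(18910) ≈ 137.51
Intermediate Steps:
p = -29377 (p = -186*157 - 175 = -29202 - 175 = -29377)
sqrt(M + p) = sqrt(48287 - 29377) = sqrt(18910)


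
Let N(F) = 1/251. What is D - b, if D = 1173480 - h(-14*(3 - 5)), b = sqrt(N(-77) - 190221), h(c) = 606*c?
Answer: 1156512 - I*sqrt(11984112970)/251 ≈ 1.1565e+6 - 436.14*I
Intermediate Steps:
N(F) = 1/251
b = I*sqrt(11984112970)/251 (b = sqrt(1/251 - 190221) = sqrt(-47745470/251) = I*sqrt(11984112970)/251 ≈ 436.14*I)
D = 1156512 (D = 1173480 - 606*(-14*(3 - 5)) = 1173480 - 606*(-14*(-2)) = 1173480 - 606*28 = 1173480 - 1*16968 = 1173480 - 16968 = 1156512)
D - b = 1156512 - I*sqrt(11984112970)/251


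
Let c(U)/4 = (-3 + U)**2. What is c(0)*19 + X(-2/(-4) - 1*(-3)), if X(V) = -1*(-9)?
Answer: 693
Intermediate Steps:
c(U) = 4*(-3 + U)**2
X(V) = 9
c(0)*19 + X(-2/(-4) - 1*(-3)) = (4*(-3 + 0)**2)*19 + 9 = (4*(-3)**2)*19 + 9 = (4*9)*19 + 9 = 36*19 + 9 = 684 + 9 = 693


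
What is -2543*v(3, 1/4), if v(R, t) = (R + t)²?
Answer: -429767/16 ≈ -26860.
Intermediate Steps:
-2543*v(3, 1/4) = -2543*(3 + 1/4)² = -2543*(3 + ¼)² = -2543*(13/4)² = -2543*169/16 = -429767/16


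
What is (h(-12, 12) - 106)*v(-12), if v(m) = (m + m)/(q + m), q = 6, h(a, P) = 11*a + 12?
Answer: -904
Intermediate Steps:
h(a, P) = 12 + 11*a
v(m) = 2*m/(6 + m) (v(m) = (m + m)/(6 + m) = (2*m)/(6 + m) = 2*m/(6 + m))
(h(-12, 12) - 106)*v(-12) = ((12 + 11*(-12)) - 106)*(2*(-12)/(6 - 12)) = ((12 - 132) - 106)*(2*(-12)/(-6)) = (-120 - 106)*(2*(-12)*(-⅙)) = -226*4 = -904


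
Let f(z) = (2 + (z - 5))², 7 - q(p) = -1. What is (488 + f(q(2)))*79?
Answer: 40527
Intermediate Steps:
q(p) = 8 (q(p) = 7 - 1*(-1) = 7 + 1 = 8)
f(z) = (-3 + z)² (f(z) = (2 + (-5 + z))² = (-3 + z)²)
(488 + f(q(2)))*79 = (488 + (-3 + 8)²)*79 = (488 + 5²)*79 = (488 + 25)*79 = 513*79 = 40527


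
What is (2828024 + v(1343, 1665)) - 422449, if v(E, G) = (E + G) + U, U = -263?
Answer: 2408320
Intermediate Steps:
v(E, G) = -263 + E + G (v(E, G) = (E + G) - 263 = -263 + E + G)
(2828024 + v(1343, 1665)) - 422449 = (2828024 + (-263 + 1343 + 1665)) - 422449 = (2828024 + 2745) - 422449 = 2830769 - 422449 = 2408320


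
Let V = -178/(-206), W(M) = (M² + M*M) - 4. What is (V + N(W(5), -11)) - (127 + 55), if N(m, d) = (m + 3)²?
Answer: 228646/103 ≈ 2219.9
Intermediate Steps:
W(M) = -4 + 2*M² (W(M) = (M² + M²) - 4 = 2*M² - 4 = -4 + 2*M²)
N(m, d) = (3 + m)²
V = 89/103 (V = -178*(-1/206) = 89/103 ≈ 0.86408)
(V + N(W(5), -11)) - (127 + 55) = (89/103 + (3 + (-4 + 2*5²))²) - (127 + 55) = (89/103 + (3 + (-4 + 2*25))²) - 1*182 = (89/103 + (3 + (-4 + 50))²) - 182 = (89/103 + (3 + 46)²) - 182 = (89/103 + 49²) - 182 = (89/103 + 2401) - 182 = 247392/103 - 182 = 228646/103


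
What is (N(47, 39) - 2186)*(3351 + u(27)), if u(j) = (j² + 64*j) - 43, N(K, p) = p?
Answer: -12377455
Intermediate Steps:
u(j) = -43 + j² + 64*j
(N(47, 39) - 2186)*(3351 + u(27)) = (39 - 2186)*(3351 + (-43 + 27² + 64*27)) = -2147*(3351 + (-43 + 729 + 1728)) = -2147*(3351 + 2414) = -2147*5765 = -12377455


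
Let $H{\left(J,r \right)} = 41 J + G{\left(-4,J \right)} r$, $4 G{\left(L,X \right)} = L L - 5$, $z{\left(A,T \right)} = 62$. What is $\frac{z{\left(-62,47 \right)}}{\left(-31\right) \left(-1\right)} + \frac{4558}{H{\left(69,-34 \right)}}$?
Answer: $\frac{20058}{5471} \approx 3.6662$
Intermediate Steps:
$G{\left(L,X \right)} = - \frac{5}{4} + \frac{L^{2}}{4}$ ($G{\left(L,X \right)} = \frac{L L - 5}{4} = \frac{L^{2} - 5}{4} = \frac{-5 + L^{2}}{4} = - \frac{5}{4} + \frac{L^{2}}{4}$)
$H{\left(J,r \right)} = 41 J + \frac{11 r}{4}$ ($H{\left(J,r \right)} = 41 J + \left(- \frac{5}{4} + \frac{\left(-4\right)^{2}}{4}\right) r = 41 J + \left(- \frac{5}{4} + \frac{1}{4} \cdot 16\right) r = 41 J + \left(- \frac{5}{4} + 4\right) r = 41 J + \frac{11 r}{4}$)
$\frac{z{\left(-62,47 \right)}}{\left(-31\right) \left(-1\right)} + \frac{4558}{H{\left(69,-34 \right)}} = \frac{62}{\left(-31\right) \left(-1\right)} + \frac{4558}{41 \cdot 69 + \frac{11}{4} \left(-34\right)} = \frac{62}{31} + \frac{4558}{2829 - \frac{187}{2}} = 62 \cdot \frac{1}{31} + \frac{4558}{\frac{5471}{2}} = 2 + 4558 \cdot \frac{2}{5471} = 2 + \frac{9116}{5471} = \frac{20058}{5471}$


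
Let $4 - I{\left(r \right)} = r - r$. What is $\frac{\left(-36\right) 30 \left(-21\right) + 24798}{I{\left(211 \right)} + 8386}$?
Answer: $\frac{23739}{4195} \approx 5.6589$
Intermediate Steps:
$I{\left(r \right)} = 4$ ($I{\left(r \right)} = 4 - \left(r - r\right) = 4 - 0 = 4 + 0 = 4$)
$\frac{\left(-36\right) 30 \left(-21\right) + 24798}{I{\left(211 \right)} + 8386} = \frac{\left(-36\right) 30 \left(-21\right) + 24798}{4 + 8386} = \frac{\left(-1080\right) \left(-21\right) + 24798}{8390} = \left(22680 + 24798\right) \frac{1}{8390} = 47478 \cdot \frac{1}{8390} = \frac{23739}{4195}$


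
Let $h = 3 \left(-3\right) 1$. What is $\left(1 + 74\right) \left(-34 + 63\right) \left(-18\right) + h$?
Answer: $-39159$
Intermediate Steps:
$h = -9$ ($h = \left(-9\right) 1 = -9$)
$\left(1 + 74\right) \left(-34 + 63\right) \left(-18\right) + h = \left(1 + 74\right) \left(-34 + 63\right) \left(-18\right) - 9 = 75 \cdot 29 \left(-18\right) - 9 = 2175 \left(-18\right) - 9 = -39150 - 9 = -39159$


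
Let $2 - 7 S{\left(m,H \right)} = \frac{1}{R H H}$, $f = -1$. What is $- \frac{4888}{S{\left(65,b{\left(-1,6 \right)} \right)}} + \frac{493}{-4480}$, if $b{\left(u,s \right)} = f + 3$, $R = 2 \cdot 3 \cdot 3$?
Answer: $- \frac{848983343}{49280} \approx -17228.0$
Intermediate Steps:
$R = 18$ ($R = 6 \cdot 3 = 18$)
$b{\left(u,s \right)} = 2$ ($b{\left(u,s \right)} = -1 + 3 = 2$)
$S{\left(m,H \right)} = \frac{2}{7} - \frac{1}{126 H^{2}}$ ($S{\left(m,H \right)} = \frac{2}{7} - \frac{1}{7 \cdot 18 H H} = \frac{2}{7} - \frac{1}{7 \cdot 18 H^{2}} = \frac{2}{7} - \frac{\frac{1}{18} \frac{1}{H^{2}}}{7} = \frac{2}{7} - \frac{1}{126 H^{2}}$)
$- \frac{4888}{S{\left(65,b{\left(-1,6 \right)} \right)}} + \frac{493}{-4480} = - \frac{4888}{\frac{2}{7} - \frac{1}{126 \cdot 4}} + \frac{493}{-4480} = - \frac{4888}{\frac{2}{7} - \frac{1}{504}} + 493 \left(- \frac{1}{4480}\right) = - \frac{4888}{\frac{2}{7} - \frac{1}{504}} - \frac{493}{4480} = - \frac{4888}{\frac{143}{504}} - \frac{493}{4480} = \left(-4888\right) \frac{504}{143} - \frac{493}{4480} = - \frac{189504}{11} - \frac{493}{4480} = - \frac{848983343}{49280}$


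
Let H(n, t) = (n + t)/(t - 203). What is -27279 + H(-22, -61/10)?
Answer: -57040108/2091 ≈ -27279.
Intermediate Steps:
H(n, t) = (n + t)/(-203 + t)
-27279 + H(-22, -61/10) = -27279 + (-22 - 61/10)/(-203 - 61/10) = -27279 - 281/10/(-2091/10) = -27279 - 10/2091*(-281/10) = -27279 + 281/2091 = -57040108/2091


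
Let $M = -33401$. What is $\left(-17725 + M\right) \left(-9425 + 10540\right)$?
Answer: $-57005490$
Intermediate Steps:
$\left(-17725 + M\right) \left(-9425 + 10540\right) = \left(-17725 - 33401\right) \left(-9425 + 10540\right) = \left(-51126\right) 1115 = -57005490$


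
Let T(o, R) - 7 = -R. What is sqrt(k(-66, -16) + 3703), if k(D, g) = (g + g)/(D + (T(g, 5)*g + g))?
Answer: sqrt(12031959)/57 ≈ 60.855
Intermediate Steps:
T(o, R) = 7 - R
k(D, g) = 2*g/(D + 3*g) (k(D, g) = (g + g)/(D + ((7 - 1*5)*g + g)) = (2*g)/(D + ((7 - 5)*g + g)) = (2*g)/(D + (2*g + g)) = (2*g)/(D + 3*g) = 2*g/(D + 3*g))
sqrt(k(-66, -16) + 3703) = sqrt(2*(-16)/(-66 + 3*(-16)) + 3703) = sqrt(2*(-16)/(-66 - 48) + 3703) = sqrt(2*(-16)/(-114) + 3703) = sqrt(2*(-16)*(-1/114) + 3703) = sqrt(16/57 + 3703) = sqrt(211087/57) = sqrt(12031959)/57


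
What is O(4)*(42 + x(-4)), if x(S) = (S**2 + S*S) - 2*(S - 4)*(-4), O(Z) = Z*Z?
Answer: 160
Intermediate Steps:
O(Z) = Z**2
x(S) = -32 + 2*S**2 + 8*S (x(S) = (S**2 + S**2) - 2*(-4 + S)*(-4) = 2*S**2 + (8 - 2*S)*(-4) = 2*S**2 + (-32 + 8*S) = -32 + 2*S**2 + 8*S)
O(4)*(42 + x(-4)) = 4**2*(42 + (-32 + 2*(-4)**2 + 8*(-4))) = 16*(42 + (-32 + 2*16 - 32)) = 16*(42 + (-32 + 32 - 32)) = 16*(42 - 32) = 16*10 = 160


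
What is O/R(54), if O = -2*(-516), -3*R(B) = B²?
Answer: -86/81 ≈ -1.0617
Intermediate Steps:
R(B) = -B²/3
O = 1032
O/R(54) = 1032/((-⅓*54²)) = 1032/((-⅓*2916)) = 1032/(-972) = 1032*(-1/972) = -86/81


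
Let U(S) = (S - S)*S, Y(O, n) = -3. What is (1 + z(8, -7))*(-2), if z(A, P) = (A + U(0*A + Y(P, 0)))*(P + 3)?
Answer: 62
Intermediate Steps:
U(S) = 0 (U(S) = 0*S = 0)
z(A, P) = A*(3 + P) (z(A, P) = (A + 0)*(P + 3) = A*(3 + P))
(1 + z(8, -7))*(-2) = (1 + 8*(3 - 7))*(-2) = (1 + 8*(-4))*(-2) = (1 - 32)*(-2) = -31*(-2) = 62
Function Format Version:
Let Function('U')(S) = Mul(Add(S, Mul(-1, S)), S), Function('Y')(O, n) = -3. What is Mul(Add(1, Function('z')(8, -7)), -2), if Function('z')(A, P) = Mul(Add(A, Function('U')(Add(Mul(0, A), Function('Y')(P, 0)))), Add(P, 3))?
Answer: 62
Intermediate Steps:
Function('U')(S) = 0 (Function('U')(S) = Mul(0, S) = 0)
Function('z')(A, P) = Mul(A, Add(3, P)) (Function('z')(A, P) = Mul(Add(A, 0), Add(P, 3)) = Mul(A, Add(3, P)))
Mul(Add(1, Function('z')(8, -7)), -2) = Mul(Add(1, Mul(8, Add(3, -7))), -2) = Mul(Add(1, Mul(8, -4)), -2) = Mul(Add(1, -32), -2) = Mul(-31, -2) = 62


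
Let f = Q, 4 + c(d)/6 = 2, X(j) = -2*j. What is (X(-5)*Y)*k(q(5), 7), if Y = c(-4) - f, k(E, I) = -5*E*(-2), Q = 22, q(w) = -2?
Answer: 6800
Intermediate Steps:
c(d) = -12 (c(d) = -24 + 6*2 = -24 + 12 = -12)
f = 22
k(E, I) = 10*E
Y = -34 (Y = -12 - 1*22 = -12 - 22 = -34)
(X(-5)*Y)*k(q(5), 7) = (-2*(-5)*(-34))*(10*(-2)) = (10*(-34))*(-20) = -340*(-20) = 6800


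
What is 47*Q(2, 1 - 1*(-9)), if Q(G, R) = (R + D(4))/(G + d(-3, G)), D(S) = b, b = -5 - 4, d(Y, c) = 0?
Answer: 47/2 ≈ 23.500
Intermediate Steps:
b = -9
D(S) = -9
Q(G, R) = (-9 + R)/G (Q(G, R) = (R - 9)/(G + 0) = (-9 + R)/G)
47*Q(2, 1 - 1*(-9)) = 47*((-9 + (1 - 1*(-9)))/2) = 47*((-9 + (1 + 9))/2) = 47*((-9 + 10)/2) = 47*((½)*1) = 47*(½) = 47/2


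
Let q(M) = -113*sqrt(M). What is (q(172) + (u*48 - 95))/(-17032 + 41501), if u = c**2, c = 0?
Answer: -95/24469 - 226*sqrt(43)/24469 ≈ -0.064448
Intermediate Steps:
u = 0 (u = 0**2 = 0)
(q(172) + (u*48 - 95))/(-17032 + 41501) = (-226*sqrt(43) + (0*48 - 95))/(-17032 + 41501) = (-226*sqrt(43) + (0 - 95))/24469 = (-226*sqrt(43) - 95)*(1/24469) = (-95 - 226*sqrt(43))*(1/24469) = -95/24469 - 226*sqrt(43)/24469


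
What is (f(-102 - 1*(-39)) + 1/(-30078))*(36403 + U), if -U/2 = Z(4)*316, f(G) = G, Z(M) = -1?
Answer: -7797575225/3342 ≈ -2.3332e+6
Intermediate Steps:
U = 632 (U = -(-2)*316 = -2*(-316) = 632)
(f(-102 - 1*(-39)) + 1/(-30078))*(36403 + U) = ((-102 - 1*(-39)) + 1/(-30078))*(36403 + 632) = ((-102 + 39) - 1/30078)*37035 = (-63 - 1/30078)*37035 = -1894915/30078*37035 = -7797575225/3342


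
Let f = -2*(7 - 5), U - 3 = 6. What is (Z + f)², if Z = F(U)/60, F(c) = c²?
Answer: 2809/400 ≈ 7.0225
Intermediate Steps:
U = 9 (U = 3 + 6 = 9)
f = -4 (f = -2*2 = -4)
Z = 27/20 (Z = 9²/60 = 81*(1/60) = 27/20 ≈ 1.3500)
(Z + f)² = (27/20 - 4)² = (-53/20)² = 2809/400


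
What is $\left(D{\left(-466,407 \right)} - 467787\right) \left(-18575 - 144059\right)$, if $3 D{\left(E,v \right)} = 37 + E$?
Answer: $76101327620$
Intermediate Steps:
$D{\left(E,v \right)} = \frac{37}{3} + \frac{E}{3}$ ($D{\left(E,v \right)} = \frac{37 + E}{3} = \frac{37}{3} + \frac{E}{3}$)
$\left(D{\left(-466,407 \right)} - 467787\right) \left(-18575 - 144059\right) = \left(\left(\frac{37}{3} + \frac{1}{3} \left(-466\right)\right) - 467787\right) \left(-18575 - 144059\right) = \left(\left(\frac{37}{3} - \frac{466}{3}\right) - 467787\right) \left(-162634\right) = \left(-143 - 467787\right) \left(-162634\right) = \left(-467930\right) \left(-162634\right) = 76101327620$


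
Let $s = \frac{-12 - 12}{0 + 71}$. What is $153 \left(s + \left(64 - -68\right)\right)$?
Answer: $\frac{1430244}{71} \approx 20144.0$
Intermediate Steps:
$s = - \frac{24}{71} \approx -0.33803$
$153 \left(s + \left(64 - -68\right)\right) = 153 \left(- \frac{24}{71} + \left(64 - -68\right)\right) = 153 \left(- \frac{24}{71} + \left(64 + 68\right)\right) = 153 \left(- \frac{24}{71} + 132\right) = 153 \cdot \frac{9348}{71} = \frac{1430244}{71}$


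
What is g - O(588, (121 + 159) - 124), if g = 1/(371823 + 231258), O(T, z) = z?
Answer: -94080635/603081 ≈ -156.00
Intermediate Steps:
g = 1/603081 ≈ 1.6582e-6
g - O(588, (121 + 159) - 124) = 1/603081 - ((121 + 159) - 124) = 1/603081 - (280 - 124) = 1/603081 - 1*156 = 1/603081 - 156 = -94080635/603081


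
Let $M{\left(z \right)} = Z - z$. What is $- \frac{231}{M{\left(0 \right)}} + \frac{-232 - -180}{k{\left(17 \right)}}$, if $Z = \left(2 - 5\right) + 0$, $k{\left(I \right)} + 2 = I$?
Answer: $\frac{1103}{15} \approx 73.533$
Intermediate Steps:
$k{\left(I \right)} = -2 + I$
$Z = -3$ ($Z = -3 + 0 = -3$)
$M{\left(z \right)} = -3 - z$
$- \frac{231}{M{\left(0 \right)}} + \frac{-232 - -180}{k{\left(17 \right)}} = - \frac{231}{-3 - 0} + \frac{-232 - -180}{-2 + 17} = - \frac{231}{-3 + 0} + \frac{-232 + 180}{15} = - \frac{231}{-3} - \frac{52}{15} = \left(-231\right) \left(- \frac{1}{3}\right) - \frac{52}{15} = 77 - \frac{52}{15} = \frac{1103}{15}$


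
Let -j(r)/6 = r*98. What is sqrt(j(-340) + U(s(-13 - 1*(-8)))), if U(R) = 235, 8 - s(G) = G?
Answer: sqrt(200155) ≈ 447.39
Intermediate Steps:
s(G) = 8 - G
j(r) = -588*r (j(r) = -6*r*98 = -588*r)
sqrt(j(-340) + U(s(-13 - 1*(-8)))) = sqrt(-588*(-340) + 235) = sqrt(199920 + 235) = sqrt(200155)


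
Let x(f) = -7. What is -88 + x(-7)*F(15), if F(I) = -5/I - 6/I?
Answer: -1243/15 ≈ -82.867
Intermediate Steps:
F(I) = -11/I
-88 + x(-7)*F(15) = -88 - (-77)/15 = -88 - 7*(-11/15) = -88 + 77/15 = -1243/15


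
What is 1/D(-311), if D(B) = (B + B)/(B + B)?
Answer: 1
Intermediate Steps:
D(B) = 1 (D(B) = (2*B)/((2*B)) = (2*B)*(1/(2*B)) = 1)
1/D(-311) = 1/1 = 1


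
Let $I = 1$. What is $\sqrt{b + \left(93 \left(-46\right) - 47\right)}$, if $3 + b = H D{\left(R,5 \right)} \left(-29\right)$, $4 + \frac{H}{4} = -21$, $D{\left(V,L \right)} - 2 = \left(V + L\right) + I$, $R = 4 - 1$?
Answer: $2 \sqrt{6893} \approx 166.05$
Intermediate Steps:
$R = 3$ ($R = 4 - 1 = 3$)
$D{\left(V,L \right)} = 3 + L + V$ ($D{\left(V,L \right)} = 2 + \left(\left(V + L\right) + 1\right) = 2 + \left(\left(L + V\right) + 1\right) = 2 + \left(1 + L + V\right) = 3 + L + V$)
$H = -100$ ($H = -16 + 4 \left(-21\right) = -16 - 84 = -100$)
$b = 31897$ ($b = -3 + - 100 \left(3 + 5 + 3\right) \left(-29\right) = -3 + \left(-100\right) 11 \left(-29\right) = -3 - -31900 = -3 + 31900 = 31897$)
$\sqrt{b + \left(93 \left(-46\right) - 47\right)} = \sqrt{31897 + \left(93 \left(-46\right) - 47\right)} = \sqrt{31897 - 4325} = \sqrt{27572} = 2 \sqrt{6893}$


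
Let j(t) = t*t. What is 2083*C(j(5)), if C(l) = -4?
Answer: -8332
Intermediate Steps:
j(t) = t²
2083*C(j(5)) = 2083*(-4) = -8332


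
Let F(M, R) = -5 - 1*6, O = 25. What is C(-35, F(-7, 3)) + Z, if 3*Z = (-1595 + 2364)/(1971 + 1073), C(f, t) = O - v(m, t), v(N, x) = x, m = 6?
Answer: 329521/9132 ≈ 36.084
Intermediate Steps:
F(M, R) = -11 (F(M, R) = -5 - 6 = -11)
C(f, t) = 25 - t
Z = 769/9132 (Z = ((-1595 + 2364)/(1971 + 1073))/3 = (769/3044)/3 = (769*(1/3044))/3 = (⅓)*(769/3044) = 769/9132 ≈ 0.084209)
C(-35, F(-7, 3)) + Z = (25 - 1*(-11)) + 769/9132 = (25 + 11) + 769/9132 = 36 + 769/9132 = 329521/9132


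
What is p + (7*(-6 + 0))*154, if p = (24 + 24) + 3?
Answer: -6417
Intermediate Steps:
p = 51 (p = 48 + 3 = 51)
p + (7*(-6 + 0))*154 = 51 + (7*(-6 + 0))*154 = 51 + (7*(-6))*154 = 51 - 42*154 = 51 - 6468 = -6417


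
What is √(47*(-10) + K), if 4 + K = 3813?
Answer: 3*√371 ≈ 57.784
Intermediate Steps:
K = 3809 (K = -4 + 3813 = 3809)
√(47*(-10) + K) = √(47*(-10) + 3809) = √(-470 + 3809) = √3339 = 3*√371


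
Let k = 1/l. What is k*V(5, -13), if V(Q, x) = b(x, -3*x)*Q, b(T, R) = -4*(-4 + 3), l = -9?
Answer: -20/9 ≈ -2.2222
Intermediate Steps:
b(T, R) = 4 (b(T, R) = -4*(-1) = 4)
k = -1/9 (k = 1/(-9) = -1/9 ≈ -0.11111)
V(Q, x) = 4*Q
k*V(5, -13) = -4*5/9 = -1/9*20 = -20/9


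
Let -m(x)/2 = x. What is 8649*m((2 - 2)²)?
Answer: 0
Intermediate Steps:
m(x) = -2*x
8649*m((2 - 2)²) = 8649*(-2*(2 - 2)²) = 8649*(-2*0²) = 8649*(-2*0) = 8649*0 = 0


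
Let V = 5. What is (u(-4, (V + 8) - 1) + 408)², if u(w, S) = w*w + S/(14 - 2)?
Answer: 180625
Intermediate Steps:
u(w, S) = w² + S/12
(u(-4, (V + 8) - 1) + 408)² = (((-4)² + ((5 + 8) - 1)/12) + 408)² = ((16 + (13 - 1)/12) + 408)² = ((16 + (1/12)*12) + 408)² = ((16 + 1) + 408)² = (17 + 408)² = 425² = 180625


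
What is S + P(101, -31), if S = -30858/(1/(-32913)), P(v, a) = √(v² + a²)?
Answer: 1015629354 + √11162 ≈ 1.0156e+9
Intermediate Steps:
P(v, a) = √(a² + v²)
S = 1015629354 (S = -30858/(-1/32913) = -30858*(-32913) = 1015629354)
S + P(101, -31) = 1015629354 + √((-31)² + 101²) = 1015629354 + √(961 + 10201) = 1015629354 + √11162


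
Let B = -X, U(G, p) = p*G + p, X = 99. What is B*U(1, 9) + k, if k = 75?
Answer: -1707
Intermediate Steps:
U(G, p) = p + G*p (U(G, p) = G*p + p = p + G*p)
B = -99 (B = -1*99 = -99)
B*U(1, 9) + k = -891*(1 + 1) + 75 = -891*2 + 75 = -99*18 + 75 = -1782 + 75 = -1707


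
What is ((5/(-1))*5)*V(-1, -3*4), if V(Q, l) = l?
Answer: 300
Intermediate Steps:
((5/(-1))*5)*V(-1, -3*4) = ((5/(-1))*5)*(-3*4) = ((5*(-1))*5)*(-12) = -5*5*(-12) = -25*(-12) = 300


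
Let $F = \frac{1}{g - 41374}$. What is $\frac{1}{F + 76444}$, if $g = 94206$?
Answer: $\frac{52832}{4038689409} \approx 1.3081 \cdot 10^{-5}$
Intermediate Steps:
$F = \frac{1}{52832}$ ($F = \frac{1}{94206 - 41374} = \frac{1}{52832} \approx 1.8928 \cdot 10^{-5}$)
$\frac{1}{F + 76444} = \frac{1}{\frac{1}{52832} + 76444} = \frac{1}{\frac{4038689409}{52832}} = \frac{52832}{4038689409}$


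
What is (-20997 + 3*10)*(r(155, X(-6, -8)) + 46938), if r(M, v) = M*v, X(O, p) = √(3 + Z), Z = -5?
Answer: -984149046 - 3249885*I*√2 ≈ -9.8415e+8 - 4.596e+6*I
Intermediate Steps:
X(O, p) = I*√2 (X(O, p) = √(3 - 5) = √(-2) = I*√2)
(-20997 + 3*10)*(r(155, X(-6, -8)) + 46938) = (-20997 + 3*10)*(155*(I*√2) + 46938) = (-20997 + 30)*(155*I*√2 + 46938) = -20967*(46938 + 155*I*√2) = -984149046 - 3249885*I*√2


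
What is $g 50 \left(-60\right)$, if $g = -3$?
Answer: $9000$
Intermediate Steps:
$g 50 \left(-60\right) = \left(-3\right) 50 \left(-60\right) = \left(-150\right) \left(-60\right) = 9000$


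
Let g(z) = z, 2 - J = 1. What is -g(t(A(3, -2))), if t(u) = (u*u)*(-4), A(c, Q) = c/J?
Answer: 36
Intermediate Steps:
J = 1 (J = 2 - 1*1 = 2 - 1 = 1)
A(c, Q) = c (A(c, Q) = c/1 = c*1 = c)
t(u) = -4*u² (t(u) = u²*(-4) = -4*u²)
-g(t(A(3, -2))) = -(-4)*3² = -(-4)*9 = -1*(-36) = 36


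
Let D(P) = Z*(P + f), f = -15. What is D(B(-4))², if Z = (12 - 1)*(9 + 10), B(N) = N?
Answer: 15768841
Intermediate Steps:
Z = 209 (Z = 11*19 = 209)
D(P) = -3135 + 209*P (D(P) = 209*(P - 15) = 209*(-15 + P) = -3135 + 209*P)
D(B(-4))² = (-3135 + 209*(-4))² = (-3135 - 836)² = (-3971)² = 15768841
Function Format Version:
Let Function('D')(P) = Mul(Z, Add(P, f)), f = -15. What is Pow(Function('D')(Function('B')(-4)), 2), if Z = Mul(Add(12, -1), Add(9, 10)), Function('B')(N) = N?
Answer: 15768841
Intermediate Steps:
Z = 209 (Z = Mul(11, 19) = 209)
Function('D')(P) = Add(-3135, Mul(209, P)) (Function('D')(P) = Mul(209, Add(P, -15)) = Mul(209, Add(-15, P)) = Add(-3135, Mul(209, P)))
Pow(Function('D')(Function('B')(-4)), 2) = Pow(Add(-3135, Mul(209, -4)), 2) = Pow(Add(-3135, -836), 2) = Pow(-3971, 2) = 15768841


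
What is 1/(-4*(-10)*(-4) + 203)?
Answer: 1/43 ≈ 0.023256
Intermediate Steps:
1/(-4*(-10)*(-4) + 203) = 1/(40*(-4) + 203) = 1/(-160 + 203) = 1/43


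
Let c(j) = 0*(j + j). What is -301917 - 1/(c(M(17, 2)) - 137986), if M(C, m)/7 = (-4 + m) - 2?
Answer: -41660319161/137986 ≈ -3.0192e+5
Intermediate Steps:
M(C, m) = -42 + 7*m (M(C, m) = 7*((-4 + m) - 2) = 7*(-6 + m) = -42 + 7*m)
c(j) = 0 (c(j) = 0*(2*j) = 0)
-301917 - 1/(c(M(17, 2)) - 137986) = -301917 - 1/(0 - 137986) = -301917 - 1/(-137986) = -301917 - 1*(-1/137986) = -301917 + 1/137986 = -41660319161/137986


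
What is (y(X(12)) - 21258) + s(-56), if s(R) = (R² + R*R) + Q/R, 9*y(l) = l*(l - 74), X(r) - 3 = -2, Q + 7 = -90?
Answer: -7556159/504 ≈ -14992.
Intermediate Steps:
Q = -97 (Q = -7 - 90 = -97)
X(r) = 1 (X(r) = 3 - 2 = 1)
y(l) = l*(-74 + l)/9 (y(l) = (l*(l - 74))/9 = (l*(-74 + l))/9 = l*(-74 + l)/9)
s(R) = -97/R + 2*R² (s(R) = (R² + R*R) - 97/R = (R² + R²) - 97/R = 2*R² - 97/R = -97/R + 2*R²)
(y(X(12)) - 21258) + s(-56) = ((⅑)*1*(-74 + 1) - 21258) + (-97 + 2*(-56)³)/(-56) = ((⅑)*1*(-73) - 21258) - (-97 + 2*(-175616))/56 = (-73/9 - 21258) - (-97 - 351232)/56 = -191395/9 - 1/56*(-351329) = -191395/9 + 351329/56 = -7556159/504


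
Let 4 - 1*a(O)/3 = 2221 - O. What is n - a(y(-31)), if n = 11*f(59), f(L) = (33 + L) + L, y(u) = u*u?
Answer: 5429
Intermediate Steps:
y(u) = u**2
a(O) = -6651 + 3*O (a(O) = 12 - 3*(2221 - O) = 12 + (-6663 + 3*O) = -6651 + 3*O)
f(L) = 33 + 2*L
n = 1661 (n = 11*(33 + 2*59) = 11*(33 + 118) = 11*151 = 1661)
n - a(y(-31)) = 1661 - (-6651 + 3*(-31)**2) = 1661 - (-6651 + 3*961) = 1661 - (-6651 + 2883) = 1661 - 1*(-3768) = 1661 + 3768 = 5429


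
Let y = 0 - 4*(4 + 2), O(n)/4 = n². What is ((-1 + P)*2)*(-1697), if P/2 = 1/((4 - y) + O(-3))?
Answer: 52607/16 ≈ 3287.9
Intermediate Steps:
O(n) = 4*n²
y = -24 (y = 0 - 4*6 = 0 - 1*24 = 0 - 24 = -24)
P = 1/32 (P = 2/((4 - 1*(-24)) + 4*(-3)²) = 2/((4 + 24) + 4*9) = 2/(28 + 36) = 2/64 = 2*(1/64) = 1/32 ≈ 0.031250)
((-1 + P)*2)*(-1697) = ((-1 + 1/32)*2)*(-1697) = -31/32*2*(-1697) = -31/16*(-1697) = 52607/16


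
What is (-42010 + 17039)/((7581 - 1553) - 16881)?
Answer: 24971/10853 ≈ 2.3008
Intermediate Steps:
(-42010 + 17039)/((7581 - 1553) - 16881) = -24971/(6028 - 16881) = -24971/(-10853) = -24971*(-1/10853) = 24971/10853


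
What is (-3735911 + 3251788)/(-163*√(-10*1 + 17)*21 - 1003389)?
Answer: 161921230949/335569155606 - 552384343*√7/335569155606 ≈ 0.47817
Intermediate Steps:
(-3735911 + 3251788)/(-163*√(-10*1 + 17)*21 - 1003389) = -484123/(-163*√(-10 + 17)*21 - 1003389) = -484123/(-163*√7*21 - 1003389) = -484123/(-3423*√7 - 1003389) = -484123/(-1003389 - 3423*√7)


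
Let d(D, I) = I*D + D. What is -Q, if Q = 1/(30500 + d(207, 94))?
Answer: -1/50165 ≈ -1.9934e-5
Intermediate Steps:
d(D, I) = D + D*I (d(D, I) = D*I + D = D + D*I)
Q = 1/50165 (Q = 1/(30500 + 207*(1 + 94)) = 1/(30500 + 207*95) = 1/(30500 + 19665) = 1/50165 ≈ 1.9934e-5)
-Q = -1*1/50165 = -1/50165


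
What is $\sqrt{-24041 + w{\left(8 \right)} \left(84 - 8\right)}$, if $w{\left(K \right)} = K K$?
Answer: $i \sqrt{19177} \approx 138.48 i$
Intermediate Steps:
$w{\left(K \right)} = K^{2}$
$\sqrt{-24041 + w{\left(8 \right)} \left(84 - 8\right)} = \sqrt{-24041 + 8^{2} \left(84 - 8\right)} = \sqrt{-24041 + 64 \left(84 - 8\right)} = \sqrt{-24041 + 64 \cdot 76} = \sqrt{-24041 + 4864} = \sqrt{-19177} = i \sqrt{19177}$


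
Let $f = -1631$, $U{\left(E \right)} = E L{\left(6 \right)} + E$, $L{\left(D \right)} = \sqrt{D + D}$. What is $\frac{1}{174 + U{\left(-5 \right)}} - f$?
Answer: $\frac{46093860}{28261} + \frac{10 \sqrt{3}}{28261} \approx 1631.0$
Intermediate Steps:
$L{\left(D \right)} = \sqrt{2} \sqrt{D}$ ($L{\left(D \right)} = \sqrt{2 D} = \sqrt{2} \sqrt{D}$)
$U{\left(E \right)} = E + 2 E \sqrt{3}$ ($U{\left(E \right)} = E \sqrt{2} \sqrt{6} + E = E 2 \sqrt{3} + E = 2 E \sqrt{3} + E = E + 2 E \sqrt{3}$)
$\frac{1}{174 + U{\left(-5 \right)}} - f = \frac{1}{174 - 5 \left(1 + 2 \sqrt{3}\right)} - -1631 = \frac{1}{174 - \left(5 + 10 \sqrt{3}\right)} + 1631 = \frac{1}{169 - 10 \sqrt{3}} + 1631 = 1631 + \frac{1}{169 - 10 \sqrt{3}}$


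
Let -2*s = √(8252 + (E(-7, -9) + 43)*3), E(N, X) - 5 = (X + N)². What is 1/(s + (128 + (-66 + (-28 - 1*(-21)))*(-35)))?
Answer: 2683/7196198 + √2291/7196198 ≈ 0.00037949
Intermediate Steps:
E(N, X) = 5 + (N + X)² (E(N, X) = 5 + (X + N)² = 5 + (N + X)²)
s = -√2291 (s = -√(8252 + ((5 + (-7 - 9)²) + 43)*3)/2 = -√(8252 + ((5 + (-16)²) + 43)*3)/2 = -√(8252 + ((5 + 256) + 43)*3)/2 = -√(8252 + (261 + 43)*3)/2 = -√(8252 + 304*3)/2 = -√(8252 + 912)/2 = -√2291 ≈ -47.864)
1/(s + (128 + (-66 + (-28 - 1*(-21)))*(-35))) = 1/(-√2291 + (128 + (-66 + (-28 - 1*(-21)))*(-35))) = 1/(-√2291 + (128 + (-66 + (-28 + 21))*(-35))) = 1/(-√2291 + (128 + (-66 - 7)*(-35))) = 1/(-√2291 + (128 - 73*(-35))) = 1/(-√2291 + (128 + 2555)) = 1/(-√2291 + 2683) = 1/(2683 - √2291)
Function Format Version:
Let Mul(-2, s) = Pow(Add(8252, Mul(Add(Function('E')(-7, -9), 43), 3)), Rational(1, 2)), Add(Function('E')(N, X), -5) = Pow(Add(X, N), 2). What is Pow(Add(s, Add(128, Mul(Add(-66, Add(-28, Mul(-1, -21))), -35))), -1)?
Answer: Add(Rational(2683, 7196198), Mul(Rational(1, 7196198), Pow(2291, Rational(1, 2)))) ≈ 0.00037949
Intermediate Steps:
Function('E')(N, X) = Add(5, Pow(Add(N, X), 2)) (Function('E')(N, X) = Add(5, Pow(Add(X, N), 2)) = Add(5, Pow(Add(N, X), 2)))
s = Mul(-1, Pow(2291, Rational(1, 2))) (s = Mul(Rational(-1, 2), Pow(Add(8252, Mul(Add(Add(5, Pow(Add(-7, -9), 2)), 43), 3)), Rational(1, 2))) = Mul(Rational(-1, 2), Pow(Add(8252, Mul(Add(Add(5, Pow(-16, 2)), 43), 3)), Rational(1, 2))) = Mul(Rational(-1, 2), Pow(Add(8252, Mul(Add(Add(5, 256), 43), 3)), Rational(1, 2))) = Mul(Rational(-1, 2), Pow(Add(8252, Mul(Add(261, 43), 3)), Rational(1, 2))) = Mul(Rational(-1, 2), Pow(Add(8252, Mul(304, 3)), Rational(1, 2))) = Mul(Rational(-1, 2), Pow(Add(8252, 912), Rational(1, 2))) = Mul(Rational(-1, 2), Pow(9164, Rational(1, 2))) = Mul(Rational(-1, 2), Mul(2, Pow(2291, Rational(1, 2)))) = Mul(-1, Pow(2291, Rational(1, 2))) ≈ -47.864)
Pow(Add(s, Add(128, Mul(Add(-66, Add(-28, Mul(-1, -21))), -35))), -1) = Pow(Add(Mul(-1, Pow(2291, Rational(1, 2))), Add(128, Mul(Add(-66, Add(-28, Mul(-1, -21))), -35))), -1) = Pow(Add(Mul(-1, Pow(2291, Rational(1, 2))), Add(128, Mul(Add(-66, Add(-28, 21)), -35))), -1) = Pow(Add(Mul(-1, Pow(2291, Rational(1, 2))), Add(128, Mul(Add(-66, -7), -35))), -1) = Pow(Add(Mul(-1, Pow(2291, Rational(1, 2))), Add(128, Mul(-73, -35))), -1) = Pow(Add(Mul(-1, Pow(2291, Rational(1, 2))), Add(128, 2555)), -1) = Pow(Add(Mul(-1, Pow(2291, Rational(1, 2))), 2683), -1) = Pow(Add(2683, Mul(-1, Pow(2291, Rational(1, 2)))), -1)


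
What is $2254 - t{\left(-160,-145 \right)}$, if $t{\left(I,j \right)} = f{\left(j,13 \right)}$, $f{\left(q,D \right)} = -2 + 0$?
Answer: $2256$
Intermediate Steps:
$f{\left(q,D \right)} = -2$
$t{\left(I,j \right)} = -2$
$2254 - t{\left(-160,-145 \right)} = 2254 - -2 = 2254 + 2 = 2256$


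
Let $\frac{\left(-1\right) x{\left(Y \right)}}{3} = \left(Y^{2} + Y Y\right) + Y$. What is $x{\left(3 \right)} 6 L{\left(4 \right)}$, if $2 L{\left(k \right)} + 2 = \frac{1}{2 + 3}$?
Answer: $\frac{1701}{5} \approx 340.2$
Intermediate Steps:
$L{\left(k \right)} = - \frac{9}{10}$ ($L{\left(k \right)} = -1 + \frac{1}{2 \left(2 + 3\right)} = -1 + \frac{1}{2 \cdot 5} = -1 + \frac{1}{2} \cdot \frac{1}{5} = -1 + \frac{1}{10} = - \frac{9}{10}$)
$x{\left(Y \right)} = - 6 Y^{2} - 3 Y$ ($x{\left(Y \right)} = - 3 \left(\left(Y^{2} + Y Y\right) + Y\right) = - 3 \left(\left(Y^{2} + Y^{2}\right) + Y\right) = - 3 \left(2 Y^{2} + Y\right) = - 3 \left(Y + 2 Y^{2}\right) = - 6 Y^{2} - 3 Y$)
$x{\left(3 \right)} 6 L{\left(4 \right)} = \left(-3\right) 3 \left(1 + 2 \cdot 3\right) 6 \left(- \frac{9}{10}\right) = \left(-3\right) 3 \left(1 + 6\right) 6 \left(- \frac{9}{10}\right) = \left(-3\right) 3 \cdot 7 \cdot 6 \left(- \frac{9}{10}\right) = \left(-63\right) 6 \left(- \frac{9}{10}\right) = \left(-378\right) \left(- \frac{9}{10}\right) = \frac{1701}{5}$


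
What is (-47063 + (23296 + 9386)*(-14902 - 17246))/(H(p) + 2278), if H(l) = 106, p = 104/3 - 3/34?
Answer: -1050707999/2384 ≈ -4.4073e+5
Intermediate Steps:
p = 3527/102 (p = 104*(1/3) - 3*1/34 = 104/3 - 3/34 = 3527/102 ≈ 34.578)
(-47063 + (23296 + 9386)*(-14902 - 17246))/(H(p) + 2278) = (-47063 + (23296 + 9386)*(-14902 - 17246))/(106 + 2278) = (-47063 + 32682*(-32148))/2384 = (-47063 - 1050660936)*(1/2384) = -1050707999*1/2384 = -1050707999/2384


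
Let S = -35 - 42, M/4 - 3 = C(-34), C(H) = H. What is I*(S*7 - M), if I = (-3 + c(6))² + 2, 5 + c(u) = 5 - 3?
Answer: -15770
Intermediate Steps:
M = -124 (M = 12 + 4*(-34) = 12 - 136 = -124)
S = -77
c(u) = -3 (c(u) = -5 + (5 - 3) = -5 + 2 = -3)
I = 38 (I = (-3 - 3)² + 2 = (-6)² + 2 = 36 + 2 = 38)
I*(S*7 - M) = 38*(-77*7 - 1*(-124)) = 38*(-539 + 124) = 38*(-415) = -15770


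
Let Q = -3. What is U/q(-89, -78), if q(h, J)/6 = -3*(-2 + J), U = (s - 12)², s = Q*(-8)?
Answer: ⅒ ≈ 0.10000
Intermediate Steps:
s = 24 (s = -3*(-8) = 24)
U = 144 (U = (24 - 12)² = 12² = 144)
q(h, J) = 36 - 18*J (q(h, J) = 6*(-3*(-2 + J)) = 6*(6 - 3*J) = 36 - 18*J)
U/q(-89, -78) = 144/(36 - 18*(-78)) = 144/(36 + 1404) = 144/1440 = 144*(1/1440) = ⅒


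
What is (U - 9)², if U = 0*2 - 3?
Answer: 144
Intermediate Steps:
U = -3 (U = 0 - 3 = -3)
(U - 9)² = (-3 - 9)² = (-12)² = 144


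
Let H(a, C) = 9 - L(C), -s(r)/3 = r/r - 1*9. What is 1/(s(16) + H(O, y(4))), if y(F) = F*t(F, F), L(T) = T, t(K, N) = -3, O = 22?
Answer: 1/45 ≈ 0.022222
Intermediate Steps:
s(r) = 24 (s(r) = -3*(r/r - 1*9) = -3*(1 - 9) = -3*(-8) = 24)
y(F) = -3*F (y(F) = F*(-3) = -3*F)
H(a, C) = 9 - C
1/(s(16) + H(O, y(4))) = 1/(24 + (9 - (-3)*4)) = 1/(24 + (9 - 1*(-12))) = 1/(24 + (9 + 12)) = 1/(24 + 21) = 1/45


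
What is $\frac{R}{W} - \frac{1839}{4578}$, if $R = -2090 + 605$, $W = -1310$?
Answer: $\frac{73154}{99953} \approx 0.73188$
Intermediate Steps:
$R = -1485$
$\frac{R}{W} - \frac{1839}{4578} = - \frac{1485}{-1310} - \frac{1839}{4578} = \left(-1485\right) \left(- \frac{1}{1310}\right) - \frac{613}{1526} = \frac{297}{262} - \frac{613}{1526} = \frac{73154}{99953}$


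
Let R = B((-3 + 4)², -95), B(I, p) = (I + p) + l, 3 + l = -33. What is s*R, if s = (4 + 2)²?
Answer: -4680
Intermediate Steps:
l = -36 (l = -3 - 33 = -36)
B(I, p) = -36 + I + p (B(I, p) = (I + p) - 36 = -36 + I + p)
R = -130 (R = -36 + (-3 + 4)² - 95 = -36 + 1² - 95 = -36 + 1 - 95 = -130)
s = 36 (s = 6² = 36)
s*R = 36*(-130) = -4680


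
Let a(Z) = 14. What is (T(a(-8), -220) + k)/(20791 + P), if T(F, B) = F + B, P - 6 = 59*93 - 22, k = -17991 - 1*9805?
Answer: -4667/4377 ≈ -1.0663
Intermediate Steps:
k = -27796 (k = -17991 - 9805 = -27796)
P = 5471 (P = 6 + (59*93 - 22) = 6 + (5487 - 22) = 6 + 5465 = 5471)
T(F, B) = B + F
(T(a(-8), -220) + k)/(20791 + P) = ((-220 + 14) - 27796)/(20791 + 5471) = (-206 - 27796)/26262 = -28002*1/26262 = -4667/4377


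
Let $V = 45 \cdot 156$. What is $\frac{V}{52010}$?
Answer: $\frac{702}{5201} \approx 0.13497$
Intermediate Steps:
$V = 7020$
$\frac{V}{52010} = \frac{7020}{52010} = 7020 \cdot \frac{1}{52010} = \frac{702}{5201}$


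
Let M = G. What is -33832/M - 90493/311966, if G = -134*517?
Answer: 2142629829/10806190274 ≈ 0.19828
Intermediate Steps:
G = -69278
M = -69278
-33832/M - 90493/311966 = -33832/(-69278) - 90493/311966 = -33832*(-1/69278) - 90493*1/311966 = 16916/34639 - 90493/311966 = 2142629829/10806190274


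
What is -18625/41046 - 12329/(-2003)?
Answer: 468750259/82215138 ≈ 5.7015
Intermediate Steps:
-18625/41046 - 12329/(-2003) = -18625*1/41046 - 12329*(-1/2003) = -18625/41046 + 12329/2003 = 468750259/82215138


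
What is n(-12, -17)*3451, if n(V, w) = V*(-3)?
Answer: 124236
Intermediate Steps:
n(V, w) = -3*V
n(-12, -17)*3451 = -3*(-12)*3451 = 36*3451 = 124236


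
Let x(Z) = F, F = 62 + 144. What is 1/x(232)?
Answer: 1/206 ≈ 0.0048544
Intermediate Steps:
F = 206
x(Z) = 206
1/x(232) = 1/206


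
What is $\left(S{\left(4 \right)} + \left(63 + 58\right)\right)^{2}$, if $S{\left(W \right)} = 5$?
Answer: $15876$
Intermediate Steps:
$\left(S{\left(4 \right)} + \left(63 + 58\right)\right)^{2} = \left(5 + \left(63 + 58\right)\right)^{2} = \left(5 + 121\right)^{2} = 126^{2} = 15876$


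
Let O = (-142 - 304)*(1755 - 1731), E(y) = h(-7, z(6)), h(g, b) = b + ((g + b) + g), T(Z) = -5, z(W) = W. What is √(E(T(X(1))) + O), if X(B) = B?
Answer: I*√10706 ≈ 103.47*I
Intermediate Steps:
h(g, b) = 2*b + 2*g (h(g, b) = b + ((b + g) + g) = b + (b + 2*g) = 2*b + 2*g)
E(y) = -2 (E(y) = 2*6 + 2*(-7) = 12 - 14 = -2)
O = -10704 (O = -446*24 = -10704)
√(E(T(X(1))) + O) = √(-2 - 10704) = √(-10706) = I*√10706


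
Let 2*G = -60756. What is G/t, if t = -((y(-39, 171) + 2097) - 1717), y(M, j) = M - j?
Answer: 15189/85 ≈ 178.69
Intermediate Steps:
G = -30378 (G = (½)*(-60756) = -30378)
t = -170 (t = -(((-39 - 1*171) + 2097) - 1717) = -(((-39 - 171) + 2097) - 1717) = -((-210 + 2097) - 1717) = -(1887 - 1717) = -1*170 = -170)
G/t = -30378/(-170) = -30378*(-1/170) = 15189/85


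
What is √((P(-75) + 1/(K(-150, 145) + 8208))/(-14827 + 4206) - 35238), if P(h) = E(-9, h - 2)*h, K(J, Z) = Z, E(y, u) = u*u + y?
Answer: I*√767369098516273435/4669327 ≈ 187.61*I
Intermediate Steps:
E(y, u) = y + u² (E(y, u) = u² + y = y + u²)
P(h) = h*(-9 + (-2 + h)²) (P(h) = (-9 + (h - 2)²)*h = (-9 + (-2 + h)²)*h = h*(-9 + (-2 + h)²))
√((P(-75) + 1/(K(-150, 145) + 8208))/(-14827 + 4206) - 35238) = √((-75*(-9 + (-2 - 75)²) + 1/(145 + 8208))/(-14827 + 4206) - 35238) = √((-75*(-9 + (-77)²) + 1/8353)/(-10621) - 35238) = √((-75*(-9 + 5929) + 1/8353)*(-1/10621) - 35238) = √((-75*5920 + 1/8353)*(-1/10621) - 35238) = √((-444000 + 1/8353)*(-1/10621) - 35238) = √(-3708731999/8353*(-1/10621) - 35238) = √(195196421/4669327 - 35238) = √(-164342548405/4669327) = I*√767369098516273435/4669327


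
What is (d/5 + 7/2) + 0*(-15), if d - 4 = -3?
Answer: 37/10 ≈ 3.7000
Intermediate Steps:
d = 1 (d = 4 - 3 = 1)
(d/5 + 7/2) + 0*(-15) = (1/5 + 7/2) + 0*(-15) = (1*(⅕) + 7*(½)) + 0 = (⅕ + 7/2) + 0 = 37/10 + 0 = 37/10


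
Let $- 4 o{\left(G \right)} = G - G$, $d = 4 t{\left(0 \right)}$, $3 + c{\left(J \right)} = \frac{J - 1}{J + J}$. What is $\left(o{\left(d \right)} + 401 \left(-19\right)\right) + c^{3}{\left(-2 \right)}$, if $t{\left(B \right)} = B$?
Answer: $- \frac{488345}{64} \approx -7630.4$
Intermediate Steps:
$c{\left(J \right)} = -3 + \frac{-1 + J}{2 J}$ ($c{\left(J \right)} = -3 + \frac{J - 1}{J + J} = -3 + \frac{-1 + J}{2 J}$)
$d = 0$ ($d = 4 \cdot 0 = 0$)
$o{\left(G \right)} = 0$ ($o{\left(G \right)} = - \frac{G - G}{4} = \left(- \frac{1}{4}\right) 0 = 0$)
$\left(o{\left(d \right)} + 401 \left(-19\right)\right) + c^{3}{\left(-2 \right)} = \left(0 + 401 \left(-19\right)\right) + \left(\frac{-1 - -10}{2 \left(-2\right)}\right)^{3} = \left(0 - 7619\right) + \left(\frac{1}{2} \left(- \frac{1}{2}\right) \left(-1 + 10\right)\right)^{3} = -7619 + \left(\frac{1}{2} \left(- \frac{1}{2}\right) 9\right)^{3} = -7619 + \left(- \frac{9}{4}\right)^{3} = -7619 - \frac{729}{64} = - \frac{488345}{64}$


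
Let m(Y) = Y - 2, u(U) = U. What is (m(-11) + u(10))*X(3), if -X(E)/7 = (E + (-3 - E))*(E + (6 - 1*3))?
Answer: -378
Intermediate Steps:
m(Y) = -2 + Y
X(E) = 63 + 21*E (X(E) = -7*(E + (-3 - E))*(E + (6 - 1*3)) = -(-21)*(E + (6 - 3)) = -(-21)*(E + 3) = -(-21)*(3 + E) = -7*(-9 - 3*E) = 63 + 21*E)
(m(-11) + u(10))*X(3) = ((-2 - 11) + 10)*(63 + 21*3) = (-13 + 10)*(63 + 63) = -3*126 = -378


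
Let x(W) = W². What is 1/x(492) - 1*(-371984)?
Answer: 90043934977/242064 ≈ 3.7198e+5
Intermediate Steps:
1/x(492) - 1*(-371984) = 1/(492²) - 1*(-371984) = 1/242064 + 371984 = 90043934977/242064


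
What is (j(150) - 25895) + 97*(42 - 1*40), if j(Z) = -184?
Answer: -25885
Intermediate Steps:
(j(150) - 25895) + 97*(42 - 1*40) = (-184 - 25895) + 97*(42 - 1*40) = -26079 + 97*(42 - 40) = -26079 + 97*2 = -26079 + 194 = -25885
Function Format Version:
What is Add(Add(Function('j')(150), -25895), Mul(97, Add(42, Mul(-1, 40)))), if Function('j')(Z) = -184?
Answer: -25885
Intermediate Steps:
Add(Add(Function('j')(150), -25895), Mul(97, Add(42, Mul(-1, 40)))) = Add(Add(-184, -25895), Mul(97, Add(42, Mul(-1, 40)))) = Add(-26079, Mul(97, Add(42, -40))) = Add(-26079, Mul(97, 2)) = Add(-26079, 194) = -25885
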